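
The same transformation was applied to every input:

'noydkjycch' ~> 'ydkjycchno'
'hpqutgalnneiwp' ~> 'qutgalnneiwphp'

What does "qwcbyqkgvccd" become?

Each output is the input with this applied: move the first 2 characters to the end (rotate left by 2).
Applying that to "qwcbyqkgvccd" gives "cbyqkgvccdqw".

cbyqkgvccdqw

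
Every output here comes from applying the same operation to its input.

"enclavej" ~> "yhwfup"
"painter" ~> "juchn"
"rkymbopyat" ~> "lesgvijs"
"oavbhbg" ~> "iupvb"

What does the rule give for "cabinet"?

The rule is to delete the last 2 characters, then shift every letter 6 places backward in the alphabet (wrapping around).
On "cabinet": the first step gives "cabin", and the second then gives "wuvch".

wuvch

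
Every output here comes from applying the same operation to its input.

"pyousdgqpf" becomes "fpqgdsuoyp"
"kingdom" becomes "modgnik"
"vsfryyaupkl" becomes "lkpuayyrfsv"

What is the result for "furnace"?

ecanruf

What's happening: reverse the string.
Doing the same to "furnace": "ecanruf".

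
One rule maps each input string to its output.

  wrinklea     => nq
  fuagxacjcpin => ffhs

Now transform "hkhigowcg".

What's happening: shift every letter 5 places forward in the alphabet (wrapping around), then keep one character in every 3, starting at position 3 (positions 3rd, 6th, 9th, ...).
"hkhigowcg" → "mpmnltbhl" → "mtl".

mtl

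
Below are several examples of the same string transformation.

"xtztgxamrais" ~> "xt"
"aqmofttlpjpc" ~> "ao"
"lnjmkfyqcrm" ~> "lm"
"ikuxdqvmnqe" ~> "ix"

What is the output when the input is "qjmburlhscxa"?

The transformation: keep one character in every 3, starting at position 1 (positions 1st, 4th, 7th, ...), then keep only the first 2 characters.
Applying both steps to "qjmburlhscxa": "qblc", then "qb".

qb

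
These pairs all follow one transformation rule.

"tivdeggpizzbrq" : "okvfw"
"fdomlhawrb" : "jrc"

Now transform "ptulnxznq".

Rule — shift every letter 6 places forward in the alphabet (wrapping around), then keep one character in every 3, starting at position 2 (positions 2nd, 5th, 8th, ...).
For "ptulnxznq", step one produces "vzartdftw"; step two turns that into "ztt".
(Check on "fdomlhawrb": → "ljusrngcxh" → "jrc" ✓)

ztt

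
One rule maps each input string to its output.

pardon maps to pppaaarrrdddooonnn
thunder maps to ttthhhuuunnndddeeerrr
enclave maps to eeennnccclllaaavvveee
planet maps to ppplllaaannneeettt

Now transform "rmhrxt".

In each case the input is transformed by: repeat every character 3 times.
For "rmhrxt" the result is "rrrmmmhhhrrrxxxttt".

rrrmmmhhhrrrxxxttt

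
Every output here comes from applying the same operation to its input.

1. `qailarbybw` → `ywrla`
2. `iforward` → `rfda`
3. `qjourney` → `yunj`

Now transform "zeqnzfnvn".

vnfe

The transformation: keep every other character starting from the second (positions 2nd, 4th, 6th, ...), then sort the characters into reverse alphabetical order.
On "zeqnzfnvn": the first step gives "enfv", and the second then gives "vnfe".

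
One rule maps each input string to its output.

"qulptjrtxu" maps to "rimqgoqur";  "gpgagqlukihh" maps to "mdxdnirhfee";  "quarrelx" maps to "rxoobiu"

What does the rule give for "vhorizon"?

elofwlk

Each output is the input with this applied: delete the first character, then shift every letter 3 places backward in the alphabet (wrapping around).
On "vhorizon": the first step gives "horizon", and the second then gives "elofwlk".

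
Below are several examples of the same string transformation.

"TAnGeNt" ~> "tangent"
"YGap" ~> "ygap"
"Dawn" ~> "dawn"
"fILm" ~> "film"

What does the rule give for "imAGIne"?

imagine

The transformation: convert every letter to lowercase.
Doing the same to "imAGIne": "imagine".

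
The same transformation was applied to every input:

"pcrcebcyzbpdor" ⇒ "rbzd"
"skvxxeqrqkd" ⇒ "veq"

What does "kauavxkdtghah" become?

uxta

What's happening: keep one character in every 3, starting at position 3 (positions 3rd, 6th, 9th, ...).
Doing the same to "kauavxkdtghah": "uxta".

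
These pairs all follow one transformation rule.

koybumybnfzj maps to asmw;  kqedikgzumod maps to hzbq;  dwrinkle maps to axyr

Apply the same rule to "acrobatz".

ongm

The pattern: shift every letter 13 places forward in the alphabet (wrapping around) — i.e. ROT13, then keep only the last 4 characters.
"acrobatz" → "npebongm" → "ongm".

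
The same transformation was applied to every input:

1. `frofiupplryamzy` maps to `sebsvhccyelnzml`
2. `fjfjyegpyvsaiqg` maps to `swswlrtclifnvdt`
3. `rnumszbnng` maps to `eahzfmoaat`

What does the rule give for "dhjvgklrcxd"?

quwitxyepkq

The pattern: shift every letter 13 places forward in the alphabet (wrapping around) — i.e. ROT13.
"dhjvgklrcxd" → "quwitxyepkq".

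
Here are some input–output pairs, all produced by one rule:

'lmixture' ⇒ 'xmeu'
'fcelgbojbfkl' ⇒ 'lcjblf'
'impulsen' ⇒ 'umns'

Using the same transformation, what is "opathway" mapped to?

tpyw

Looking at the pairs, the operation is to keep every other character starting from the second (positions 2nd, 4th, 6th, ...), then swap each adjacent pair of characters (1↔2, 3↔4, ...).
Starting from "opathway": after the first operation, "ptwy"; after the second, "tpyw".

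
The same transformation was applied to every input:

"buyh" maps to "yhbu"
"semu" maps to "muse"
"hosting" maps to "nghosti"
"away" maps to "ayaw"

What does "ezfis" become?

Each output is the input with this applied: move the last 2 characters to the front (rotate right by 2).
"ezfis" → "isezf".

isezf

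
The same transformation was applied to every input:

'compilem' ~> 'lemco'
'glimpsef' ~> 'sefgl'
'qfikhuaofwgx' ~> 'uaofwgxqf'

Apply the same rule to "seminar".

The rule is to move the first 2 characters to the end (rotate left by 2), then delete the first 3 characters.
On "seminar": the first step gives "minarse", and the second then gives "arse".

arse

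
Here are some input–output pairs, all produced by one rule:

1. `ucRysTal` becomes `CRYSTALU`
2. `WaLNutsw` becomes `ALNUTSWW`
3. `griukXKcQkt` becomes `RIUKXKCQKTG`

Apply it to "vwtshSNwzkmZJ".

WTSHSNWZKMZJV

What's happening: move the first character to the end, then convert every letter to uppercase.
Starting from "vwtshSNwzkmZJ": after the first operation, "wtshSNwzkmZJv"; after the second, "WTSHSNWZKMZJV".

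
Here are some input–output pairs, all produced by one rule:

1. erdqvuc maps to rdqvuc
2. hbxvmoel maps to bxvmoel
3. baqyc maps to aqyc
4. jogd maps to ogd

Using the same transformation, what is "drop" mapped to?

rop

Looking at the pairs, the operation is to delete the first character.
So "drop" becomes "rop".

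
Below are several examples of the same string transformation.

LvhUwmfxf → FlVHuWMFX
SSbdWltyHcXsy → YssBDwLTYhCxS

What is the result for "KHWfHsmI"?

ikhwFhSM

Each output is the input with this applied: flip the case of every letter, then move the last character to the front.
Applying both steps to "KHWfHsmI": "khwFhSMi", then "ikhwFhSM".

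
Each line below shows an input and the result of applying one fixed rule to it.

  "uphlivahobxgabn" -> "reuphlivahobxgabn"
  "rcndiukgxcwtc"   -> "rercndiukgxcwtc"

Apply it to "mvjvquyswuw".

remvjvquyswuw

In each case the input is transformed by: prepend "re".
Applying that to "mvjvquyswuw" gives "remvjvquyswuw".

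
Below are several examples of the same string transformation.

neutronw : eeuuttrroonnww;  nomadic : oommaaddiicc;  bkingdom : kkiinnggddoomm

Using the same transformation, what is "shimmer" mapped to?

hhiimmmmeerr

Looking at the pairs, the operation is to delete the first character, then double every character.
Applying both steps to "shimmer": "himmer", then "hhiimmmmeerr".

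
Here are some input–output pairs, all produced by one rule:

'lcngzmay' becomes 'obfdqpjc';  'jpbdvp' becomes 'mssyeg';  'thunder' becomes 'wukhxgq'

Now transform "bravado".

erugddy

Rule — take characters alternately from the front and the back (1st, last, 2nd, 2nd-last, ...), then shift every letter 3 places forward in the alphabet (wrapping around).
Working it through for "bravado": intermediate "bordaav", final "erugddy".
(Check on "lcngzmay": → "lycanmgz" → "obfdqpjc" ✓)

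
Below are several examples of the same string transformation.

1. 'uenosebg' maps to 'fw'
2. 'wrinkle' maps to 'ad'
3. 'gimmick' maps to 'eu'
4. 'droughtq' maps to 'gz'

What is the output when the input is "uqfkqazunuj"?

Looking at the pairs, the operation is to keep one character in every 3, starting at position 3 (positions 3rd, 6th, 9th, ...), then shift every letter 8 places backward in the alphabet (wrapping around).
For "uqfkqazunuj", step one produces "fan"; step two turns that into "xsf".

xsf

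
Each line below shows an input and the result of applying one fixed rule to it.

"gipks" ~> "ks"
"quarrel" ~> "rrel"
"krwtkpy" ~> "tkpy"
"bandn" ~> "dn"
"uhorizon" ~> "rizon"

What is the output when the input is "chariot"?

riot

The transformation: delete the first 3 characters.
Applying that to "chariot" gives "riot".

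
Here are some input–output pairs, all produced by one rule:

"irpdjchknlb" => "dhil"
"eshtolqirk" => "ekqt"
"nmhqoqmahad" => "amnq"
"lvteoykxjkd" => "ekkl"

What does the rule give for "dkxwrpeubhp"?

dehw

What's happening: keep one character in every 3, starting at position 1 (positions 1st, 4th, 7th, ...), then sort the characters into alphabetical order.
On "dkxwrpeubhp": the first step gives "dweh", and the second then gives "dehw".
(Check on "eshtolqirk": → "etqk" → "ekqt" ✓)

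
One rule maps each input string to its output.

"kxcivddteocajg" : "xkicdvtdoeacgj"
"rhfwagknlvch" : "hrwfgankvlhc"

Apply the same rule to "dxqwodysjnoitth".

xdwqdosynjiotth

Each output is the input with this applied: swap each adjacent pair of characters (1↔2, 3↔4, ...).
On "dxqwodysjnoitth" that produces "xdwqdosynjiotth".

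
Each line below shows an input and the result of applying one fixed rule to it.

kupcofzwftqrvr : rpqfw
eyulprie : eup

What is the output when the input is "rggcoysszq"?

The transformation: take characters alternately from the front and the back (1st, last, 2nd, 2nd-last, ...), then keep one character in every 3, starting at position 2 (positions 2nd, 5th, 8th, ...).
Doing the same to "rggcoysszq": "qgs".

qgs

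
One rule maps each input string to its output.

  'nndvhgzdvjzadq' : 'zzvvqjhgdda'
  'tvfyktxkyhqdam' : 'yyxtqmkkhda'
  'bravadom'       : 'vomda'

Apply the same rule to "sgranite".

The rule is to delete the first 3 characters, then sort the characters into reverse alphabetical order.
For "sgranite", step one produces "anite"; step two turns that into "tniea".

tniea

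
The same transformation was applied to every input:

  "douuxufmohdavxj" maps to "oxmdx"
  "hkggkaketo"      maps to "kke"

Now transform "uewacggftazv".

ecfz

Rule — keep one character in every 3, starting at position 2 (positions 2nd, 5th, 8th, ...).
Applying that to "uewacggftazv" gives "ecfz".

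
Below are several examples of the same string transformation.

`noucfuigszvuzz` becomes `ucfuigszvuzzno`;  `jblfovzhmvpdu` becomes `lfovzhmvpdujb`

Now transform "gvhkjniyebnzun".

hkjniyebnzungv

Looking at the pairs, the operation is to move the first 2 characters to the end (rotate left by 2).
On "gvhkjniyebnzun" that produces "hkjniyebnzungv".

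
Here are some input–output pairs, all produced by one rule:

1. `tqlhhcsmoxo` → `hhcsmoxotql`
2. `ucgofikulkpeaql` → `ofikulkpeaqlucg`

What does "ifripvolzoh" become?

The transformation: move the first 3 characters to the end (rotate left by 3).
So "ifripvolzoh" becomes "ipvolzohifr".

ipvolzohifr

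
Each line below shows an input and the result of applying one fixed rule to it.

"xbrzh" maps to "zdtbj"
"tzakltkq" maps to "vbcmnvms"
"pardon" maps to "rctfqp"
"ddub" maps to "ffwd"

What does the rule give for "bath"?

Looking at the pairs, the operation is to shift every letter 2 places forward in the alphabet (wrapping around).
For "bath" the result is "dcvj".

dcvj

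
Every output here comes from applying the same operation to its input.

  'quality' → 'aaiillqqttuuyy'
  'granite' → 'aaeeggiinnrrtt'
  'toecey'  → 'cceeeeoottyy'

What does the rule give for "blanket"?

aabbeekkllnntt

What's happening: double every character, then sort the characters into alphabetical order.
"blanket" → "bbllaannkkeett" → "aabbeekkllnntt".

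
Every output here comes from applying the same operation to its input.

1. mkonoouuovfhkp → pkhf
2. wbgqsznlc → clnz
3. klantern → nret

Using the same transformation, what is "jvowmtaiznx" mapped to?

xnzi

The pattern: reverse the string, then keep only the first 4 characters.
Starting from "jvowmtaiznx": after the first operation, "xnziatmwovj"; after the second, "xnzi".
(Check on "wbgqsznlc": → "clnzsqgbw" → "clnz" ✓)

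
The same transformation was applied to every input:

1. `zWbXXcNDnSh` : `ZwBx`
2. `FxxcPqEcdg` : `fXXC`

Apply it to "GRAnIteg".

In each case the input is transformed by: flip the case of every letter, then keep only the first 4 characters.
Applying both steps to "GRAnIteg": "graNiTEG", then "graN".

graN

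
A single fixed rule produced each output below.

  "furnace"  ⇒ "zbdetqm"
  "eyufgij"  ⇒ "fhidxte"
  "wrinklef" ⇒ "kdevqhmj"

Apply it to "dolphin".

ghmcnko

The transformation: move the last 3 characters to the front (rotate right by 3), then shift every letter 1 place backward in the alphabet (wrapping around).
"dolphin" → "hindolp" → "ghmcnko".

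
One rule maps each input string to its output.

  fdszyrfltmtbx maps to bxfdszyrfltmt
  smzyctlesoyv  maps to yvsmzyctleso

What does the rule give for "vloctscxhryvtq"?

The rule is to move the last 2 characters to the front (rotate right by 2).
On "vloctscxhryvtq" that produces "tqvloctscxhryv".

tqvloctscxhryv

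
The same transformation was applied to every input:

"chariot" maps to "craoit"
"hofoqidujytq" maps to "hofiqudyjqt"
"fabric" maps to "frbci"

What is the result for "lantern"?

ltnren

Each output is the input with this applied: swap each adjacent pair of characters (1↔2, 3↔4, ...), then delete the first character.
On "lantern": the first step gives "altnren", and the second then gives "ltnren".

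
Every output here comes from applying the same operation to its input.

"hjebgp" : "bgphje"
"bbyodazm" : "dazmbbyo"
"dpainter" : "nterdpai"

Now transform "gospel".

pelgos

What's happening: swap the front and back halves of the string.
On "gospel" that produces "pelgos".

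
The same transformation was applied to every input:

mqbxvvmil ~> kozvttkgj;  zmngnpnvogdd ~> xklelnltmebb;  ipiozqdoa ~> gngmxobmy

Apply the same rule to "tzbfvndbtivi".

rxzdtlbzrgtg

The pattern: shift every letter 2 places backward in the alphabet (wrapping around).
So "tzbfvndbtivi" becomes "rxzdtlbzrgtg".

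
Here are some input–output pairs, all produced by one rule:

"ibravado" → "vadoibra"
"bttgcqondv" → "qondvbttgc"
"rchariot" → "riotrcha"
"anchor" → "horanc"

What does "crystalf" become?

talfcrys

In each case the input is transformed by: swap the front and back halves of the string.
Applying that to "crystalf" gives "talfcrys".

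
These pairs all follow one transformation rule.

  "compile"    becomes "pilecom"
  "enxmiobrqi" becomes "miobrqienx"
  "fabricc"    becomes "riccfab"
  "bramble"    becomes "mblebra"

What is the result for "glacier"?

ciergla

Each output is the input with this applied: move the first 3 characters to the end (rotate left by 3).
So "glacier" becomes "ciergla".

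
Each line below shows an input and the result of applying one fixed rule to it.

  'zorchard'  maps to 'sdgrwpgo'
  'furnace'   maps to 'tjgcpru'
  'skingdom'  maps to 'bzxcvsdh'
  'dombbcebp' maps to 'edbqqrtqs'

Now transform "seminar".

Each output is the input with this applied: swap the first and last characters, then shift every letter 11 places backward in the alphabet (wrapping around).
Applying both steps to "seminar": "reminas", then "gtbxcph".

gtbxcph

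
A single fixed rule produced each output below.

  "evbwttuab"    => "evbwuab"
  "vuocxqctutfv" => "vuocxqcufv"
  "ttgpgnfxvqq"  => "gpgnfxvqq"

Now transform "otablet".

oable

The transformation: remove every "t".
For "otablet" the result is "oable".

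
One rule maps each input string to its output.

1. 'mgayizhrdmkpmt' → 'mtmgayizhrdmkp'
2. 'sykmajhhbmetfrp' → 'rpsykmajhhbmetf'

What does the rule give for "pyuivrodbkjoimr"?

mrpyuivrodbkjoi

In each case the input is transformed by: move the last 2 characters to the front (rotate right by 2).
"pyuivrodbkjoimr" → "mrpyuivrodbkjoi".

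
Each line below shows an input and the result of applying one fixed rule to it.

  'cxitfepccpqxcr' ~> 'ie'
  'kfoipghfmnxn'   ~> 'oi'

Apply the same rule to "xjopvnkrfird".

Rule — keep only the vowels.
On "xjopvnkrfird" that produces "oi".

oi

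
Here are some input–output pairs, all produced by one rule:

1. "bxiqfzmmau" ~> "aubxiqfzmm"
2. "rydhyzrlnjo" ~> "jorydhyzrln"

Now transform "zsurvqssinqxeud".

Rule — move the last 2 characters to the front (rotate right by 2).
So "zsurvqssinqxeud" becomes "udzsurvqssinqxe".

udzsurvqssinqxe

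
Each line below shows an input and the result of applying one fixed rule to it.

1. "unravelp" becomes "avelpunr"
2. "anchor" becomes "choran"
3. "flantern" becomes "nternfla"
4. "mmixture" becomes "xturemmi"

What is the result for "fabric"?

bricfa

The rule is to swap the front and back halves of the string, then move the last character to the front.
Applying both steps to "fabric": "ricfab", then "bricfa".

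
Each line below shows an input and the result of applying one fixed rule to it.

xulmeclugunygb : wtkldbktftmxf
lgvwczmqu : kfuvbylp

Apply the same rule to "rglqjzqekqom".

Each output is the input with this applied: shift every letter 1 place backward in the alphabet (wrapping around), then delete the last character.
"rglqjzqekqom" → "qfkpiypdjpnl" → "qfkpiypdjpn".

qfkpiypdjpn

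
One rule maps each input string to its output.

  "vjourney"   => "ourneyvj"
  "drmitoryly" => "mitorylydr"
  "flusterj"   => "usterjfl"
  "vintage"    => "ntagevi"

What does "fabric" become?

Looking at the pairs, the operation is to move the first 2 characters to the end (rotate left by 2).
Doing the same to "fabric": "bricfa".

bricfa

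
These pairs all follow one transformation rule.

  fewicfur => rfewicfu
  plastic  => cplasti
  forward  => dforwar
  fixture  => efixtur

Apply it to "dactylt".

The transformation: move the last character to the front.
So "dactylt" becomes "tdactyl".

tdactyl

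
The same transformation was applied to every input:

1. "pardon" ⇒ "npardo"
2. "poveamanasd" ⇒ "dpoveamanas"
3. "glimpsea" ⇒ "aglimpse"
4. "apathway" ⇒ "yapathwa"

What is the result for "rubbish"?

hrubbis

The pattern: move the last character to the front.
So "rubbish" becomes "hrubbis".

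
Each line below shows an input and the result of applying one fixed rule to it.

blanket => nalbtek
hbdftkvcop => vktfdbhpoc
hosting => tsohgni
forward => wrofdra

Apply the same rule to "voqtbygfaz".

gybtqovzaf

Looking at the pairs, the operation is to move the last 3 characters to the front (rotate right by 3), then reverse the string.
"voqtbygfaz" → "fazvoqtbyg" → "gybtqovzaf".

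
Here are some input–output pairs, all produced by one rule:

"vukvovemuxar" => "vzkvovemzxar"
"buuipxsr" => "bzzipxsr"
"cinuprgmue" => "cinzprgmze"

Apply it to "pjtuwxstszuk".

pjtzwxstszzk

Each output is the input with this applied: replace every "u" with "z".
For "pjtuwxstszuk" the result is "pjtzwxstszzk".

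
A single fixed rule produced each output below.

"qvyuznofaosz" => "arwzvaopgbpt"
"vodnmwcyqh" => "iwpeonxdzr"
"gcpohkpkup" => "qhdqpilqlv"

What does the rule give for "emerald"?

What's happening: move the last character to the front, then shift every letter 1 place forward in the alphabet (wrapping around).
On "emerald": the first step gives "demeral", and the second then gives "efnfsbm".

efnfsbm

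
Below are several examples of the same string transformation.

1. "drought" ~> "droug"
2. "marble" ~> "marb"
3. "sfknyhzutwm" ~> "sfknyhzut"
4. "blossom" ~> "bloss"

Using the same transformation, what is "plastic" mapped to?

plast

The rule is to delete the last 2 characters.
Doing the same to "plastic": "plast".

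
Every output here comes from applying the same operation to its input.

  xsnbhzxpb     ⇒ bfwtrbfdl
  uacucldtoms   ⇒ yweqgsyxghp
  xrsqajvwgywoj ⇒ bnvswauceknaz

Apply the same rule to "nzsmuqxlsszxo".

Looking at the pairs, the operation is to take characters alternately from the front and the back (1st, last, 2nd, 2nd-last, ...), then shift every letter 4 places forward in the alphabet (wrapping around).
Doing the same to "nzsmuqxlsszxo": "rsdbwdqwywupb".

rsdbwdqwywupb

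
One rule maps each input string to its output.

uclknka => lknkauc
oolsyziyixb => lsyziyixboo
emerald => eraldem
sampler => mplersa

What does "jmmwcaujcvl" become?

In each case the input is transformed by: move the first 2 characters to the end (rotate left by 2).
So "jmmwcaujcvl" becomes "mwcaujcvljm".

mwcaujcvljm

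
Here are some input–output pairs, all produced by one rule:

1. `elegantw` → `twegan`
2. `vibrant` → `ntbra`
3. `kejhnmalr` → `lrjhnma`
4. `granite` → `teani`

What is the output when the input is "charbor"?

The transformation: delete the first 2 characters, then move the last 2 characters to the front (rotate right by 2).
On "charbor": the first step gives "arbor", and the second then gives "orarb".
(Check on "kejhnmalr": → "jhnmalr" → "lrjhnma" ✓)

orarb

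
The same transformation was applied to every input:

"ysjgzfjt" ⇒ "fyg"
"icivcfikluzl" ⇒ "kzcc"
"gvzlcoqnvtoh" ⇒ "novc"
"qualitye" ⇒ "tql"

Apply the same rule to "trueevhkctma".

Looking at the pairs, the operation is to swap the front and back halves of the string, then keep one character in every 3, starting at position 2 (positions 2nd, 5th, 8th, ...).
Starting from "trueevhkctma": after the first operation, "hkctmatrueev"; after the second, "kmre".

kmre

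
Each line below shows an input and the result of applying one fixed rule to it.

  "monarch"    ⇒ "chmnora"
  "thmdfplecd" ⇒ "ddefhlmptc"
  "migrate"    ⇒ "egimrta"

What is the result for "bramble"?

The pattern: sort the characters into alphabetical order, then move the first character to the end.
On "bramble": the first step gives "abbelmr", and the second then gives "bbelmra".
(Check on "thmdfplecd": → "cddefhlmpt" → "ddefhlmptc" ✓)

bbelmra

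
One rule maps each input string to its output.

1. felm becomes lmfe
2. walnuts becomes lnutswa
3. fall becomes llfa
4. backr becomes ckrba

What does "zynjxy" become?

njxyzy

The transformation: move the first 2 characters to the end (rotate left by 2).
So "zynjxy" becomes "njxyzy".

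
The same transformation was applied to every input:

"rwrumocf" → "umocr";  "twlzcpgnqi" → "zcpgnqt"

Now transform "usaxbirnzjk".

The transformation: swap the first and last characters, then delete the first 3 characters.
"usaxbirnzjk" → "ksaxbirnzju" → "xbirnzju".

xbirnzju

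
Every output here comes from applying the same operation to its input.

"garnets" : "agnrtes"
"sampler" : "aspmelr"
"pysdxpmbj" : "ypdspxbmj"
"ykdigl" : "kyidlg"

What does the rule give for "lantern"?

altnren

The transformation: swap each adjacent pair of characters (1↔2, 3↔4, ...).
On "lantern" that produces "altnren".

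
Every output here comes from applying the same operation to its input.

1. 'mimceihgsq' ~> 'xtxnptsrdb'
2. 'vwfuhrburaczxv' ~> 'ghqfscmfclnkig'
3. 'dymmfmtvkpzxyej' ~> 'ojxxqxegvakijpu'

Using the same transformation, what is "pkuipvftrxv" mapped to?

Each output is the input with this applied: shift every letter 11 places forward in the alphabet (wrapping around).
So "pkuipvftrxv" becomes "avftagqecig".

avftagqecig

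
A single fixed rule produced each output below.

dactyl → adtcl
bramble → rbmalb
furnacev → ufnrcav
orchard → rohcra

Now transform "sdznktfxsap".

dsnztkxfas

Rule — swap each adjacent pair of characters (1↔2, 3↔4, ...), then delete the last character.
Applying both steps to "sdznktfxsap": "dsnztkxfasp", then "dsnztkxfas".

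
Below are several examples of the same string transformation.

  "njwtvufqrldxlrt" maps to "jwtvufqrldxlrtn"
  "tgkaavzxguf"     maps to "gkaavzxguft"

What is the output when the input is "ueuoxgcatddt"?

euoxgcatddtu

In each case the input is transformed by: move the first character to the end.
So "ueuoxgcatddt" becomes "euoxgcatddtu".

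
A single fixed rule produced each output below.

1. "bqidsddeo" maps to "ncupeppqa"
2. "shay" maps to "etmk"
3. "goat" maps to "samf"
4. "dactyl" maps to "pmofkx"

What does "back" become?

Looking at the pairs, the operation is to shift every letter 12 places forward in the alphabet (wrapping around).
"back" → "nmow".

nmow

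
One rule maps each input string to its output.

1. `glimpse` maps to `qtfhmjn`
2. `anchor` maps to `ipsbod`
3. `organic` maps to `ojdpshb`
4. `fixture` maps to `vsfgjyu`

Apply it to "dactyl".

Looking at the pairs, the operation is to move the last 3 characters to the front (rotate right by 3), then shift every letter 1 place forward in the alphabet (wrapping around).
Applying both steps to "dactyl": "tyldac", then "uzmebd".

uzmebd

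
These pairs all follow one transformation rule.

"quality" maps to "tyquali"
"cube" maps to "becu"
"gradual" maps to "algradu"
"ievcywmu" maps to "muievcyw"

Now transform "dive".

The pattern: move the last 2 characters to the front (rotate right by 2).
Applying that to "dive" gives "vedi".

vedi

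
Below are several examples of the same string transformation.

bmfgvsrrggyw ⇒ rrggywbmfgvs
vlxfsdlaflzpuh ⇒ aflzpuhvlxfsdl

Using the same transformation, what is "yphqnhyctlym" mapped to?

Each output is the input with this applied: swap the front and back halves of the string.
So "yphqnhyctlym" becomes "yctlymyphqnh".

yctlymyphqnh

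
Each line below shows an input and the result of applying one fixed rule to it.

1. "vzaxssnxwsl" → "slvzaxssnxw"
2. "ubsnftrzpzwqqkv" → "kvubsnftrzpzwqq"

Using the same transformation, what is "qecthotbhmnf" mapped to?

nfqecthotbhm

In each case the input is transformed by: move the last 2 characters to the front (rotate right by 2).
Applying that to "qecthotbhmnf" gives "nfqecthotbhm".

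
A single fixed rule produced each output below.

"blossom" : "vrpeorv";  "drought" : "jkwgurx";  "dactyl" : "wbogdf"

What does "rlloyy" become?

rbbuoo

The transformation: shift every letter 3 places forward in the alphabet (wrapping around), then move the last 3 characters to the front (rotate right by 3).
Doing the same to "rlloyy": "rbbuoo".
(Check on "drought": → "gurxjkw" → "jkwgurx" ✓)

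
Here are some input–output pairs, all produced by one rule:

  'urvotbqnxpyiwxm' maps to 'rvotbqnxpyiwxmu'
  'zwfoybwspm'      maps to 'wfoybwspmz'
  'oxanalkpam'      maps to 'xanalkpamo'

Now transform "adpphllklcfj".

dpphllklcfja

The transformation: move the first character to the end.
On "adpphllklcfj" that produces "dpphllklcfja".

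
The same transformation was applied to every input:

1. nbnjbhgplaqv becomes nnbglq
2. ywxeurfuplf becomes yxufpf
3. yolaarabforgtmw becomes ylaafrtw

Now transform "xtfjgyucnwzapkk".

xfgunzpk

Rule — keep every other character starting from the first (positions 1st, 3rd, 5th, ...).
For "xtfjgyucnwzapkk" the result is "xfgunzpk".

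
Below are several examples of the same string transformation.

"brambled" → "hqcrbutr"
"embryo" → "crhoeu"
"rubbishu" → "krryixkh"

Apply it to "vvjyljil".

Rule — move the first character to the end, then shift every letter 10 places backward in the alphabet (wrapping around).
"vvjyljil" → "vjyljilv" → "lzobzybl".

lzobzybl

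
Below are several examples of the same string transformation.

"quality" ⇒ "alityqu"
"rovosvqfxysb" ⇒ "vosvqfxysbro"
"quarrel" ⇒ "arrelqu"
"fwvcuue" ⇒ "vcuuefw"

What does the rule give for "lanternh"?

The pattern: move the first 2 characters to the end (rotate left by 2).
Applying that to "lanternh" gives "nternhla".

nternhla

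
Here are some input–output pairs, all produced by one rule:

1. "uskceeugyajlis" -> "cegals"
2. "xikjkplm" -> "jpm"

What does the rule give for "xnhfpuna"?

The rule is to keep every other character starting from the second (positions 2nd, 4th, 6th, ...), then delete the first character.
For "xnhfpuna", step one produces "nfua"; step two turns that into "fua".

fua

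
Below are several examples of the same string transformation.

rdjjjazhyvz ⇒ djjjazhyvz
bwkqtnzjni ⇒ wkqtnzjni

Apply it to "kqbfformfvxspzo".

Looking at the pairs, the operation is to delete the first character.
Applying that to "kqbfformfvxspzo" gives "qbfformfvxspzo".

qbfformfvxspzo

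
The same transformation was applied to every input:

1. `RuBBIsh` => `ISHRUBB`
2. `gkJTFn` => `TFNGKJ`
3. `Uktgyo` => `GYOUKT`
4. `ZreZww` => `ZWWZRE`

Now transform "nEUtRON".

RONNEUT

Each output is the input with this applied: move the last 3 characters to the front (rotate right by 3), then convert every letter to uppercase.
Working it through for "nEUtRON": intermediate "RONnEUt", final "RONNEUT".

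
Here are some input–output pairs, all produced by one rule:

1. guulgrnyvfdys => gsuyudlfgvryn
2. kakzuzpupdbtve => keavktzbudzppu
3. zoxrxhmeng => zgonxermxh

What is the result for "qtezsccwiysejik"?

The transformation: take characters alternately from the front and the back (1st, last, 2nd, 2nd-last, ...).
For "qtezsccwiysejik" the result is "qktiejzesscyciw".

qktiejzesscyciw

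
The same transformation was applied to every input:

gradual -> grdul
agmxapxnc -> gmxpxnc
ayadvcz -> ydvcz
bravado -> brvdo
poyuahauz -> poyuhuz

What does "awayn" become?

The transformation: remove every "a".
So "awayn" becomes "wyn".

wyn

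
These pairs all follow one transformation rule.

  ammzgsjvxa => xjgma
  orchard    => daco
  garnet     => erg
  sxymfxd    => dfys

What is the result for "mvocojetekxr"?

xeeoom

In each case the input is transformed by: keep every other character starting from the first (positions 1st, 3rd, 5th, ...), then reverse the string.
"mvocojetekxr" → "mooeex" → "xeeoom".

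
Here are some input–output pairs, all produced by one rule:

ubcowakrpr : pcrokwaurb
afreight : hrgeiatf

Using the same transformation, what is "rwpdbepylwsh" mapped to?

spwdlbyeprhw

Each output is the input with this applied: take characters alternately from the front and the back (1st, last, 2nd, 2nd-last, ...), then move the first 3 characters to the end (rotate left by 3).
For "rwpdbepylwsh", step one produces "rhwspwdlbyep"; step two turns that into "spwdlbyeprhw".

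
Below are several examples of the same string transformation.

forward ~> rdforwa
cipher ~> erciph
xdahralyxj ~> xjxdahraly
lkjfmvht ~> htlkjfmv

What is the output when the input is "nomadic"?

Rule — move the last 2 characters to the front (rotate right by 2).
Applying that to "nomadic" gives "icnomad".

icnomad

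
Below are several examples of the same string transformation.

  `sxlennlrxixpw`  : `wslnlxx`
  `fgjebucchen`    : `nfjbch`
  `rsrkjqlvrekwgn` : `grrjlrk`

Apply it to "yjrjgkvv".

The pattern: keep every other character starting from the first (positions 1st, 3rd, 5th, ...), then move the last character to the front.
Working it through for "yjrjgkvv": intermediate "yrgv", final "vyrg".

vyrg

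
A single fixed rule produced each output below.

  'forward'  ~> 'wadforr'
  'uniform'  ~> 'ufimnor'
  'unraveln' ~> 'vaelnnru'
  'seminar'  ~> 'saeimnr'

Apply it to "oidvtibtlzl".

The transformation: sort the characters into alphabetical order, then move the last character to the front.
On "oidvtibtlzl": the first step gives "bdiillottvz", and the second then gives "zbdiillottv".

zbdiillottv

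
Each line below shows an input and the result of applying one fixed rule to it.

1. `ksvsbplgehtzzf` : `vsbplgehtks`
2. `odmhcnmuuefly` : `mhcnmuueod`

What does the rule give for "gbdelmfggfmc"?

Each output is the input with this applied: delete the last 3 characters, then move the first 2 characters to the end (rotate left by 2).
Starting from "gbdelmfggfmc": after the first operation, "gbdelmfgg"; after the second, "delmfgggb".
(Check on "odmhcnmuuefly": → "odmhcnmuue" → "mhcnmuueod" ✓)

delmfgggb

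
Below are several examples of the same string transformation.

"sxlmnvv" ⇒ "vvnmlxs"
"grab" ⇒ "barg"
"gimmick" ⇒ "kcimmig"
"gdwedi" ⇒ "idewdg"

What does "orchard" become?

Rule — reverse the string.
Doing the same to "orchard": "drahcro".

drahcro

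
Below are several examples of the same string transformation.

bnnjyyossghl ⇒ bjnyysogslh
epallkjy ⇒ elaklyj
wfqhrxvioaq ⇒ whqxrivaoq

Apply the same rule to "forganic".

The pattern: swap each adjacent pair of characters (1↔2, 3↔4, ...), then delete the first character.
On "forganic": the first step gives "ofgrnaci", and the second then gives "fgrnaci".

fgrnaci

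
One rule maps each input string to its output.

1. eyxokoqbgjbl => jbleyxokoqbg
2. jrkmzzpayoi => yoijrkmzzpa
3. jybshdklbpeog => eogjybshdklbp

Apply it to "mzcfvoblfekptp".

Rule — move the last 3 characters to the front (rotate right by 3).
Applying that to "mzcfvoblfekptp" gives "ptpmzcfvoblfek".

ptpmzcfvoblfek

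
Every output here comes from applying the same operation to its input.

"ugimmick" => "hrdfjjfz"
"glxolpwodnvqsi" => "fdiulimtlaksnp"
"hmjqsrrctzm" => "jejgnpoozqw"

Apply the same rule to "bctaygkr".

The transformation: shift every letter 3 places backward in the alphabet (wrapping around), then move the last character to the front.
"bctaygkr" → "yzqxvdho" → "oyzqxvdh".

oyzqxvdh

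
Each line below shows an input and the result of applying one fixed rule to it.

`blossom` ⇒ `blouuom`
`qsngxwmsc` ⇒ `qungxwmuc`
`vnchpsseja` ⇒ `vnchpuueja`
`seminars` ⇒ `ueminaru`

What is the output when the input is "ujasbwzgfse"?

Each output is the input with this applied: replace every "s" with "u".
So "ujasbwzgfse" becomes "ujaubwzgfue".

ujaubwzgfue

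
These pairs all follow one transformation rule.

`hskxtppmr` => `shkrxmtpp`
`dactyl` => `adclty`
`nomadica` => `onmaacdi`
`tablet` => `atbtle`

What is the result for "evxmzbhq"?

vexqmhzb

What's happening: move the first character to the end, then take characters alternately from the front and the back (1st, last, 2nd, 2nd-last, ...).
For "evxmzbhq", step one produces "vxmzbhqe"; step two turns that into "vexqmhzb".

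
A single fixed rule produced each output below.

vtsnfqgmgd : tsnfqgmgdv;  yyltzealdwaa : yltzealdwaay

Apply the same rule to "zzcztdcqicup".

Looking at the pairs, the operation is to move the first character to the end.
Applying that to "zzcztdcqicup" gives "zcztdcqicupz".

zcztdcqicupz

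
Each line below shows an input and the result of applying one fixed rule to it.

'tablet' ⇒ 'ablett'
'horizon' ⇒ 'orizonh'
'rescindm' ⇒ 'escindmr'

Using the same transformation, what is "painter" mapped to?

ainterp

Looking at the pairs, the operation is to move the first character to the end.
For "painter" the result is "ainterp".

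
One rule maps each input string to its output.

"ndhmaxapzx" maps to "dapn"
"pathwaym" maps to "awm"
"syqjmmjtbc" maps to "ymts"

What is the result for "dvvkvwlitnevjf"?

vvief

Rule — move the first character to the end, then keep one character in every 3, starting at position 1 (positions 1st, 4th, 7th, ...).
"dvvkvwlitnevjf" → "vvkvwlitnevjfd" → "vvief".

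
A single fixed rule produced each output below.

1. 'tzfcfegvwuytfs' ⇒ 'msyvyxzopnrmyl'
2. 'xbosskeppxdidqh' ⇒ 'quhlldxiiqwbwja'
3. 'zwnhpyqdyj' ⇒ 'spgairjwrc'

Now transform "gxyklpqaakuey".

zqrdeijttdnxr

Rule — shift every letter 7 places backward in the alphabet (wrapping around).
On "gxyklpqaakuey" that produces "zqrdeijttdnxr".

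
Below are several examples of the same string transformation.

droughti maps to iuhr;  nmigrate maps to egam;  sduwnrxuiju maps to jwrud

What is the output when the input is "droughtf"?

fuhr

Looking at the pairs, the operation is to keep every other character starting from the second (positions 2nd, 4th, 6th, ...), then swap the first and last characters.
For "droughtf" the result is "fuhr".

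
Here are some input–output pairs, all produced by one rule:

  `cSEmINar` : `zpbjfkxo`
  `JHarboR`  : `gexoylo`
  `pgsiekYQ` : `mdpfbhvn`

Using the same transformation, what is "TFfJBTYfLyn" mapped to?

The transformation: shift every letter 3 places backward in the alphabet (wrapping around), then convert every letter to lowercase.
Applying both steps to "TFfJBTYfLyn": "QCcGYQVcIvk", then "qccgyqvcivk".

qccgyqvcivk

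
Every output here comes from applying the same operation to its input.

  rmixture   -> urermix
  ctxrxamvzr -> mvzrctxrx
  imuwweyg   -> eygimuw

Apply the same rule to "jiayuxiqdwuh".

Each output is the input with this applied: swap the front and back halves of the string, then delete the first character.
On "jiayuxiqdwuh": the first step gives "iqdwuhjiayux", and the second then gives "qdwuhjiayux".

qdwuhjiayux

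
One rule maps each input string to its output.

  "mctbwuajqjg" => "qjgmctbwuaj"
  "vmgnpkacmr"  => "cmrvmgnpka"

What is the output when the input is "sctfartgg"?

tggsctfar

The pattern: move the last 3 characters to the front (rotate right by 3).
So "sctfartgg" becomes "tggsctfar".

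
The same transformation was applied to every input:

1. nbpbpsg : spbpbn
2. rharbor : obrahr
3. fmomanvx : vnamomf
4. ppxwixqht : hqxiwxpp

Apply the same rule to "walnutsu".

Rule — delete the last character, then reverse the string.
Starting from "walnutsu": after the first operation, "walnuts"; after the second, "stunlaw".

stunlaw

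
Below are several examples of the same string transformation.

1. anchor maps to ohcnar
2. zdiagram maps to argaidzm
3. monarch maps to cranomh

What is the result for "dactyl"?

Rule — move the last character to the front, then reverse the string.
On "dactyl": the first step gives "ldacty", and the second then gives "ytcadl".

ytcadl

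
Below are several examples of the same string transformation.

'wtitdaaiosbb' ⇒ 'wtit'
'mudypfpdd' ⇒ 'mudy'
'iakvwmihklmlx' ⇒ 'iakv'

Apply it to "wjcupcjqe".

The rule is to keep only the first 4 characters.
"wjcupcjqe" → "wjcu".

wjcu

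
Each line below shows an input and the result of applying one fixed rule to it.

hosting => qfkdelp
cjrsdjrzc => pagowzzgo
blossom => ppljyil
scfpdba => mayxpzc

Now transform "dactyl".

qviaxz

Looking at the pairs, the operation is to shift every letter 3 places backward in the alphabet (wrapping around), then move the first 3 characters to the end (rotate left by 3).
Working it through for "dactyl": intermediate "axzqvi", final "qviaxz".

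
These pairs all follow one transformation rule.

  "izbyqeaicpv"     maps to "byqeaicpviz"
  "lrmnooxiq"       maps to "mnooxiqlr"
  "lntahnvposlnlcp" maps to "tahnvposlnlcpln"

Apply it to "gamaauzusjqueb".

maauzusjquebga

The pattern: move the first 2 characters to the end (rotate left by 2).
Applying that to "gamaauzusjqueb" gives "maauzusjquebga".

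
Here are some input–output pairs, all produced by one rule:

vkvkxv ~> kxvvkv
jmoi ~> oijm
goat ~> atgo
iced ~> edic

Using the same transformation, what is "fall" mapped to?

Each output is the input with this applied: swap the front and back halves of the string.
For "fall" the result is "llfa".

llfa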